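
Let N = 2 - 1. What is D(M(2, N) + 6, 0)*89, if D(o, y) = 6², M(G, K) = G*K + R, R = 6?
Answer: 3204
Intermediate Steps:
N = 1
M(G, K) = 6 + G*K (M(G, K) = G*K + 6 = 6 + G*K)
D(o, y) = 36
D(M(2, N) + 6, 0)*89 = 36*89 = 3204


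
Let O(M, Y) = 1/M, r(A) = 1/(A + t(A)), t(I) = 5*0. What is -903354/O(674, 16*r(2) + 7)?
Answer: -608860596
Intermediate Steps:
t(I) = 0
r(A) = 1/A (r(A) = 1/(A + 0) = 1/A)
-903354/O(674, 16*r(2) + 7) = -903354/(1/674) = -903354/1/674 = -903354*674 = -608860596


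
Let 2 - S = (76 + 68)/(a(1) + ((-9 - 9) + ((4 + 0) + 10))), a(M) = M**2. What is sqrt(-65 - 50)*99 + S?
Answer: 50 + 99*I*sqrt(115) ≈ 50.0 + 1061.7*I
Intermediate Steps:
S = 50 (S = 2 - (76 + 68)/(1**2 + ((-9 - 9) + ((4 + 0) + 10))) = 2 - 144/(1 + (-18 + (4 + 10))) = 2 - 144/(1 + (-18 + 14)) = 2 - 144/(1 - 4) = 2 - 144/(-3) = 2 - 144*(-1)/3 = 2 - 1*(-48) = 2 + 48 = 50)
sqrt(-65 - 50)*99 + S = sqrt(-65 - 50)*99 + 50 = sqrt(-115)*99 + 50 = (I*sqrt(115))*99 + 50 = 99*I*sqrt(115) + 50 = 50 + 99*I*sqrt(115)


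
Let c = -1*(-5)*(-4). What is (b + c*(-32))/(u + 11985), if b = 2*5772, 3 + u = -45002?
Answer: -3046/8255 ≈ -0.36899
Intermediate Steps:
u = -45005 (u = -3 - 45002 = -45005)
c = -20 (c = 5*(-4) = -20)
b = 11544
(b + c*(-32))/(u + 11985) = (11544 - 20*(-32))/(-45005 + 11985) = (11544 + 640)/(-33020) = 12184*(-1/33020) = -3046/8255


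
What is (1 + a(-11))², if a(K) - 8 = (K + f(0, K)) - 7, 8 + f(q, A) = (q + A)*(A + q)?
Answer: 10816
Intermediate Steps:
f(q, A) = -8 + (A + q)² (f(q, A) = -8 + (q + A)*(A + q) = -8 + (A + q)*(A + q) = -8 + (A + q)²)
a(K) = -7 + K + K² (a(K) = 8 + ((K + (-8 + (K + 0)²)) - 7) = 8 + ((K + (-8 + K²)) - 7) = 8 + ((-8 + K + K²) - 7) = 8 + (-15 + K + K²) = -7 + K + K²)
(1 + a(-11))² = (1 + (-7 - 11 + (-11)²))² = (1 + (-7 - 11 + 121))² = (1 + 103)² = 104² = 10816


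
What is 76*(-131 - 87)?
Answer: -16568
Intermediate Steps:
76*(-131 - 87) = 76*(-218) = -16568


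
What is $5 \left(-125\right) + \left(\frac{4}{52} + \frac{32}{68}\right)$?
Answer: $- \frac{138004}{221} \approx -624.45$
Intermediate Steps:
$5 \left(-125\right) + \left(\frac{4}{52} + \frac{32}{68}\right) = -625 + \left(4 \cdot \frac{1}{52} + 32 \cdot \frac{1}{68}\right) = -625 + \left(\frac{1}{13} + \frac{8}{17}\right) = -625 + \frac{121}{221} = - \frac{138004}{221}$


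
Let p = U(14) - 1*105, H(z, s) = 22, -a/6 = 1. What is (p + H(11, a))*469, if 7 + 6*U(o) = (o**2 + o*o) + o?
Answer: -15477/2 ≈ -7738.5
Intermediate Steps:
a = -6 (a = -6*1 = -6)
U(o) = -7/6 + o**2/3 + o/6 (U(o) = -7/6 + ((o**2 + o*o) + o)/6 = -7/6 + ((o**2 + o**2) + o)/6 = -7/6 + (2*o**2 + o)/6 = -7/6 + (o + 2*o**2)/6 = -7/6 + (o**2/3 + o/6) = -7/6 + o**2/3 + o/6)
p = -77/2 (p = (-7/6 + (1/3)*14**2 + (1/6)*14) - 1*105 = (-7/6 + (1/3)*196 + 7/3) - 105 = (-7/6 + 196/3 + 7/3) - 105 = 133/2 - 105 = -77/2 ≈ -38.500)
(p + H(11, a))*469 = (-77/2 + 22)*469 = -33/2*469 = -15477/2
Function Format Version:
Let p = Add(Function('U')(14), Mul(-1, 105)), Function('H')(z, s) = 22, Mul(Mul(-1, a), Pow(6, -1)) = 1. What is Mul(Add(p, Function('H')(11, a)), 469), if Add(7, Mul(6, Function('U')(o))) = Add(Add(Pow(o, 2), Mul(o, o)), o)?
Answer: Rational(-15477, 2) ≈ -7738.5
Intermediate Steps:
a = -6 (a = Mul(-6, 1) = -6)
Function('U')(o) = Add(Rational(-7, 6), Mul(Rational(1, 3), Pow(o, 2)), Mul(Rational(1, 6), o)) (Function('U')(o) = Add(Rational(-7, 6), Mul(Rational(1, 6), Add(Add(Pow(o, 2), Mul(o, o)), o))) = Add(Rational(-7, 6), Mul(Rational(1, 6), Add(Add(Pow(o, 2), Pow(o, 2)), o))) = Add(Rational(-7, 6), Mul(Rational(1, 6), Add(Mul(2, Pow(o, 2)), o))) = Add(Rational(-7, 6), Mul(Rational(1, 6), Add(o, Mul(2, Pow(o, 2))))) = Add(Rational(-7, 6), Add(Mul(Rational(1, 3), Pow(o, 2)), Mul(Rational(1, 6), o))) = Add(Rational(-7, 6), Mul(Rational(1, 3), Pow(o, 2)), Mul(Rational(1, 6), o)))
p = Rational(-77, 2) (p = Add(Add(Rational(-7, 6), Mul(Rational(1, 3), Pow(14, 2)), Mul(Rational(1, 6), 14)), Mul(-1, 105)) = Add(Add(Rational(-7, 6), Mul(Rational(1, 3), 196), Rational(7, 3)), -105) = Add(Add(Rational(-7, 6), Rational(196, 3), Rational(7, 3)), -105) = Add(Rational(133, 2), -105) = Rational(-77, 2) ≈ -38.500)
Mul(Add(p, Function('H')(11, a)), 469) = Mul(Add(Rational(-77, 2), 22), 469) = Mul(Rational(-33, 2), 469) = Rational(-15477, 2)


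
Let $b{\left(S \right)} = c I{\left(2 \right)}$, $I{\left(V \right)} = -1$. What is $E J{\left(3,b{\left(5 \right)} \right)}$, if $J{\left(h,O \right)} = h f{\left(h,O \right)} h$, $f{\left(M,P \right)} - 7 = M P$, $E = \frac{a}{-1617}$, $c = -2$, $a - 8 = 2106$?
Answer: $- \frac{11778}{77} \approx -152.96$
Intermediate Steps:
$a = 2114$ ($a = 8 + 2106 = 2114$)
$E = - \frac{302}{231}$ ($E = \frac{2114}{-1617} = 2114 \left(- \frac{1}{1617}\right) = - \frac{302}{231} \approx -1.3074$)
$b{\left(S \right)} = 2$ ($b{\left(S \right)} = \left(-2\right) \left(-1\right) = 2$)
$f{\left(M,P \right)} = 7 + M P$
$J{\left(h,O \right)} = h^{2} \left(7 + O h\right)$ ($J{\left(h,O \right)} = h \left(7 + h O\right) h = h \left(7 + O h\right) h = h^{2} \left(7 + O h\right)$)
$E J{\left(3,b{\left(5 \right)} \right)} = - \frac{302 \cdot 3^{2} \left(7 + 2 \cdot 3\right)}{231} = - \frac{302 \cdot 9 \left(7 + 6\right)}{231} = - \frac{302 \cdot 9 \cdot 13}{231} = \left(- \frac{302}{231}\right) 117 = - \frac{11778}{77}$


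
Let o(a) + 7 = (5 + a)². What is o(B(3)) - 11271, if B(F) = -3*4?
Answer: -11229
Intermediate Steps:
B(F) = -12
o(a) = -7 + (5 + a)²
o(B(3)) - 11271 = (-7 + (5 - 12)²) - 11271 = (-7 + (-7)²) - 11271 = (-7 + 49) - 11271 = 42 - 11271 = -11229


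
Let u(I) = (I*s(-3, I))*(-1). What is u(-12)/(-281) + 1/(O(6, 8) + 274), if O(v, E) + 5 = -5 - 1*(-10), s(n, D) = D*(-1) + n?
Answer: -29311/76994 ≈ -0.38069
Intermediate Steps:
s(n, D) = n - D (s(n, D) = -D + n = n - D)
O(v, E) = 0 (O(v, E) = -5 + (-5 - 1*(-10)) = -5 + (-5 + 10) = -5 + 5 = 0)
u(I) = -I*(-3 - I) (u(I) = (I*(-3 - I))*(-1) = -I*(-3 - I))
u(-12)/(-281) + 1/(O(6, 8) + 274) = -12*(3 - 12)/(-281) + 1/(0 + 274) = -12*(-9)*(-1/281) + 1/274 = 108*(-1/281) + 1/274 = -108/281 + 1/274 = -29311/76994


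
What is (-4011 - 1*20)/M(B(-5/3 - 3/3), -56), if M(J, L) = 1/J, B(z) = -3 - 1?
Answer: 16124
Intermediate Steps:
B(z) = -4
(-4011 - 1*20)/M(B(-5/3 - 3/3), -56) = (-4011 - 1*20)/(1/(-4)) = (-4011 - 20)/(-¼) = -4031*(-4) = 16124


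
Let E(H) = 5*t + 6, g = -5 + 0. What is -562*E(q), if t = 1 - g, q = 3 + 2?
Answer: -20232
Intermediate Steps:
q = 5
g = -5
t = 6 (t = 1 - 1*(-5) = 1 + 5 = 6)
E(H) = 36 (E(H) = 5*6 + 6 = 30 + 6 = 36)
-562*E(q) = -562*36 = -20232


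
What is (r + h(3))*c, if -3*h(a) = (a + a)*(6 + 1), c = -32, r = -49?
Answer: 2016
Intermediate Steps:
h(a) = -14*a/3 (h(a) = -(a + a)*(6 + 1)/3 = -2*a*7/3 = -14*a/3)
(r + h(3))*c = (-49 - 14/3*3)*(-32) = (-49 - 14)*(-32) = -63*(-32) = 2016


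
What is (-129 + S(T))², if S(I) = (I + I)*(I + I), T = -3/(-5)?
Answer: 10169721/625 ≈ 16272.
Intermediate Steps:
T = ⅗ (T = -3*(-⅕) = ⅗ ≈ 0.60000)
S(I) = 4*I² (S(I) = (2*I)*(2*I) = 4*I²)
(-129 + S(T))² = (-129 + 4*(⅗)²)² = (-129 + 4*(9/25))² = (-129 + 36/25)² = (-3189/25)² = 10169721/625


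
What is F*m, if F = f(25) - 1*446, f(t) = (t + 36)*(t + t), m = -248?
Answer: -645792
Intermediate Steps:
f(t) = 2*t*(36 + t) (f(t) = (36 + t)*(2*t) = 2*t*(36 + t))
F = 2604 (F = 2*25*(36 + 25) - 1*446 = 2*25*61 - 446 = 3050 - 446 = 2604)
F*m = 2604*(-248) = -645792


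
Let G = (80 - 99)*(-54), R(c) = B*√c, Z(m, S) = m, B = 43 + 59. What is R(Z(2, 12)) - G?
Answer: -1026 + 102*√2 ≈ -881.75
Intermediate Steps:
B = 102
R(c) = 102*√c
G = 1026 (G = -19*(-54) = 1026)
R(Z(2, 12)) - G = 102*√2 - 1*1026 = 102*√2 - 1026 = -1026 + 102*√2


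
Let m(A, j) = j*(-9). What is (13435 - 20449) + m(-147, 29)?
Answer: -7275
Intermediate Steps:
m(A, j) = -9*j
(13435 - 20449) + m(-147, 29) = (13435 - 20449) - 9*29 = -7014 - 261 = -7275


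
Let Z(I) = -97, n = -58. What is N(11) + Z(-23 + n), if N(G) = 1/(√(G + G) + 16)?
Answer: -11341/117 - √22/234 ≈ -96.952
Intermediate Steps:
N(G) = 1/(16 + √2*√G) (N(G) = 1/(√(2*G) + 16) = 1/(√2*√G + 16) = 1/(16 + √2*√G))
N(11) + Z(-23 + n) = 1/(16 + √2*√11) - 97 = 1/(16 + √22) - 97 = -97 + 1/(16 + √22)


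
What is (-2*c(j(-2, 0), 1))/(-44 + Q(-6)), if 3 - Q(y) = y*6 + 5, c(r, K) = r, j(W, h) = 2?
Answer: ⅖ ≈ 0.40000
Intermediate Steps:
Q(y) = -2 - 6*y (Q(y) = 3 - (y*6 + 5) = 3 - (6*y + 5) = 3 - (5 + 6*y) = 3 + (-5 - 6*y) = -2 - 6*y)
(-2*c(j(-2, 0), 1))/(-44 + Q(-6)) = (-2*2)/(-44 + (-2 - 6*(-6))) = -4/(-44 + (-2 + 36)) = -4/(-44 + 34) = -4/(-10) = -4*(-⅒) = ⅖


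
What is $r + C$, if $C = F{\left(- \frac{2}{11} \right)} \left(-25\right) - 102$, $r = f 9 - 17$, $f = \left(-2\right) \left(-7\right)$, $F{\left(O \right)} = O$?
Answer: $\frac{127}{11} \approx 11.545$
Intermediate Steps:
$f = 14$
$r = 109$ ($r = 14 \cdot 9 - 17 = 126 - 17 = 109$)
$C = - \frac{1072}{11}$ ($C = - \frac{2}{11} \left(-25\right) - 102 = \left(-2\right) \frac{1}{11} \left(-25\right) - 102 = \left(- \frac{2}{11}\right) \left(-25\right) - 102 = \frac{50}{11} - 102 = - \frac{1072}{11} \approx -97.455$)
$r + C = 109 - \frac{1072}{11} = \frac{127}{11}$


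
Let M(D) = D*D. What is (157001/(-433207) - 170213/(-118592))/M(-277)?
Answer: 55118400499/3941943516176576 ≈ 1.3983e-5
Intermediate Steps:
M(D) = D²
(157001/(-433207) - 170213/(-118592))/M(-277) = (157001/(-433207) - 170213/(-118592))/((-277)²) = (157001*(-1/433207) - 170213*(-1/118592))/76729 = (-157001/433207 + 170213/118592)*(1/76729) = (55118400499/51374884544)*(1/76729) = 55118400499/3941943516176576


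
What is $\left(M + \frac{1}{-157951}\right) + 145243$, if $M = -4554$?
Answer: $\frac{22221968238}{157951} \approx 1.4069 \cdot 10^{5}$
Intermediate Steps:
$\left(M + \frac{1}{-157951}\right) + 145243 = \left(-4554 + \frac{1}{-157951}\right) + 145243 = \left(-4554 - \frac{1}{157951}\right) + 145243 = - \frac{719308855}{157951} + 145243 = \frac{22221968238}{157951}$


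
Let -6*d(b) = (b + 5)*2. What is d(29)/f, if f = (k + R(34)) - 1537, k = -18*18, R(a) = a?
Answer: 34/5481 ≈ 0.0062032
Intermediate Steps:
k = -324
d(b) = -5/3 - b/3 (d(b) = -(b + 5)*2/6 = -(5 + b)*2/6 = -(10 + 2*b)/6 = -5/3 - b/3)
f = -1827 (f = (-324 + 34) - 1537 = -290 - 1537 = -1827)
d(29)/f = (-5/3 - ⅓*29)/(-1827) = (-5/3 - 29/3)*(-1/1827) = -34/3*(-1/1827) = 34/5481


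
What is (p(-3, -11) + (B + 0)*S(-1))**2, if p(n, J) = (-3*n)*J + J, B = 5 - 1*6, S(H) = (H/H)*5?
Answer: 13225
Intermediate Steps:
S(H) = 5 (S(H) = 1*5 = 5)
B = -1 (B = 5 - 6 = -1)
p(n, J) = J - 3*J*n (p(n, J) = -3*J*n + J = J - 3*J*n)
(p(-3, -11) + (B + 0)*S(-1))**2 = (-11*(1 - 3*(-3)) + (-1 + 0)*5)**2 = (-11*(1 + 9) - 1*5)**2 = (-11*10 - 5)**2 = (-110 - 5)**2 = (-115)**2 = 13225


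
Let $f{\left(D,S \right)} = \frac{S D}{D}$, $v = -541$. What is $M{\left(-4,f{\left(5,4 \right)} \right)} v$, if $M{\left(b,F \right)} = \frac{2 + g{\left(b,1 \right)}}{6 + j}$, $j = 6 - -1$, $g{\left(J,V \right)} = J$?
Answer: $\frac{1082}{13} \approx 83.231$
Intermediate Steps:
$f{\left(D,S \right)} = S$ ($f{\left(D,S \right)} = \frac{D S}{D} = S$)
$j = 7$ ($j = 6 + 1 = 7$)
$M{\left(b,F \right)} = \frac{2}{13} + \frac{b}{13}$ ($M{\left(b,F \right)} = \frac{2 + b}{6 + 7} = \frac{2 + b}{13} = \left(2 + b\right) \frac{1}{13} = \frac{2}{13} + \frac{b}{13}$)
$M{\left(-4,f{\left(5,4 \right)} \right)} v = \left(\frac{2}{13} + \frac{1}{13} \left(-4\right)\right) \left(-541\right) = \left(\frac{2}{13} - \frac{4}{13}\right) \left(-541\right) = \left(- \frac{2}{13}\right) \left(-541\right) = \frac{1082}{13}$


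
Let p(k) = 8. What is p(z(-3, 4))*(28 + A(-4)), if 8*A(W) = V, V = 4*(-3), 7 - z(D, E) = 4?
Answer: 212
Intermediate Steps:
z(D, E) = 3 (z(D, E) = 7 - 1*4 = 7 - 4 = 3)
V = -12
A(W) = -3/2 (A(W) = (⅛)*(-12) = -3/2)
p(z(-3, 4))*(28 + A(-4)) = 8*(28 - 3/2) = 8*(53/2) = 212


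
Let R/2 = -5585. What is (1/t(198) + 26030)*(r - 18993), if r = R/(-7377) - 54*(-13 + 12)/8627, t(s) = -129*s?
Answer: -803576911948303236341/1625528102418 ≈ -4.9435e+8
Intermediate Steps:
R = -11170 (R = 2*(-5585) = -11170)
r = 96761948/63641379 (r = -11170/(-7377) - 54*(-13 + 12)/8627 = -11170*(-1/7377) - 54*(-1)*(1/8627) = 11170/7377 + 54*(1/8627) = 11170/7377 + 54/8627 = 96761948/63641379 ≈ 1.5204)
(1/t(198) + 26030)*(r - 18993) = (1/(-129*198) + 26030)*(96761948/63641379 - 18993) = (1/(-25542) + 26030)*(-1208643949399/63641379) = (-1/25542 + 26030)*(-1208643949399/63641379) = (664858259/25542)*(-1208643949399/63641379) = -803576911948303236341/1625528102418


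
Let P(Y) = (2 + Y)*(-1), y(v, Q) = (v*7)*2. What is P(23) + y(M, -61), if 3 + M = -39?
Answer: -613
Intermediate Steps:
M = -42 (M = -3 - 39 = -42)
y(v, Q) = 14*v (y(v, Q) = (7*v)*2 = 14*v)
P(Y) = -2 - Y
P(23) + y(M, -61) = (-2 - 1*23) + 14*(-42) = (-2 - 23) - 588 = -25 - 588 = -613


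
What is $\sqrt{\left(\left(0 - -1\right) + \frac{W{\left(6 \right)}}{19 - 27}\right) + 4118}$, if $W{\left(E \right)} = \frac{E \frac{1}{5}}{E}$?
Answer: $\frac{\sqrt{1647590}}{20} \approx 64.179$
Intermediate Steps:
$W{\left(E \right)} = \frac{1}{5}$ ($W{\left(E \right)} = \frac{E \frac{1}{5}}{E} = \frac{\frac{1}{5} E}{E} = \frac{1}{5}$)
$\sqrt{\left(\left(0 - -1\right) + \frac{W{\left(6 \right)}}{19 - 27}\right) + 4118} = \sqrt{\left(\left(0 - -1\right) + \frac{1}{19 - 27} \cdot \frac{1}{5}\right) + 4118} = \sqrt{\left(\left(0 + 1\right) + \frac{1}{-8} \cdot \frac{1}{5}\right) + 4118} = \sqrt{\left(1 - \frac{1}{40}\right) + 4118} = \sqrt{\frac{39}{40} + 4118} = \sqrt{\frac{164759}{40}} = \frac{\sqrt{1647590}}{20}$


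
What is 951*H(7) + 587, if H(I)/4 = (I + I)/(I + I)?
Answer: 4391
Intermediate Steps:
H(I) = 4 (H(I) = 4*((I + I)/(I + I)) = 4*((2*I)/((2*I))) = 4*((2*I)*(1/(2*I))) = 4*1 = 4)
951*H(7) + 587 = 951*4 + 587 = 3804 + 587 = 4391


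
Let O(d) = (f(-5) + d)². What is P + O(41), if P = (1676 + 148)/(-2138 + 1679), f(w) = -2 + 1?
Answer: 244192/153 ≈ 1596.0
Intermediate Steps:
f(w) = -1
O(d) = (-1 + d)²
P = -608/153 (P = 1824/(-459) = 1824*(-1/459) = -608/153 ≈ -3.9739)
P + O(41) = -608/153 + (-1 + 41)² = -608/153 + 40² = -608/153 + 1600 = 244192/153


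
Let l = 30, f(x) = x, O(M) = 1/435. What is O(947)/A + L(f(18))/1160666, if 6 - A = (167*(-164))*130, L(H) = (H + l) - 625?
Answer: -223413245776/449408137102665 ≈ -0.00049713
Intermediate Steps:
O(M) = 1/435
L(H) = -595 + H (L(H) = (H + 30) - 625 = (30 + H) - 625 = -595 + H)
A = 3560446 (A = 6 - 167*(-164)*130 = 6 - (-27388)*130 = 6 - 1*(-3560440) = 6 + 3560440 = 3560446)
O(947)/A + L(f(18))/1160666 = (1/435)/3560446 + (-595 + 18)/1160666 = (1/435)*(1/3560446) - 577*1/1160666 = 1/1548794010 - 577/1160666 = -223413245776/449408137102665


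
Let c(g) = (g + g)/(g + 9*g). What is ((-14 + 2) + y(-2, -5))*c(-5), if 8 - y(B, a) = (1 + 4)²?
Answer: -29/5 ≈ -5.8000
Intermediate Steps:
c(g) = ⅕ (c(g) = (2*g)/((10*g)) = (2*g)*(1/(10*g)) = ⅕)
y(B, a) = -17 (y(B, a) = 8 - (1 + 4)² = 8 - 1*5² = 8 - 1*25 = 8 - 25 = -17)
((-14 + 2) + y(-2, -5))*c(-5) = ((-14 + 2) - 17)*(⅕) = (-12 - 17)*(⅕) = -29*⅕ = -29/5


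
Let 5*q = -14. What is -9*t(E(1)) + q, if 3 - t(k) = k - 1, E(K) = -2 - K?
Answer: -329/5 ≈ -65.800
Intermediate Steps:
q = -14/5 (q = (⅕)*(-14) = -14/5 ≈ -2.8000)
t(k) = 4 - k (t(k) = 3 - (k - 1) = 3 - (-1 + k) = 3 + (1 - k) = 4 - k)
-9*t(E(1)) + q = -9*(4 - (-2 - 1*1)) - 14/5 = -9*(4 - (-2 - 1)) - 14/5 = -9*(4 - 1*(-3)) - 14/5 = -9*(4 + 3) - 14/5 = -9*7 - 14/5 = -63 - 14/5 = -329/5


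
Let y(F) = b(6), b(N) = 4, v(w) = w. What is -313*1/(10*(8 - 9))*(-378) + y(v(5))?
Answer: -59137/5 ≈ -11827.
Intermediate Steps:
y(F) = 4
-313*1/(10*(8 - 9))*(-378) + y(v(5)) = -313*1/(10*(8 - 9))*(-378) + 4 = -313/(10*(-1))*(-378) + 4 = -313/(-10)*(-378) + 4 = -313*(-1/10)*(-378) + 4 = (313/10)*(-378) + 4 = -59157/5 + 4 = -59137/5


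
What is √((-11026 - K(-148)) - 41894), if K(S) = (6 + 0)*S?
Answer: 8*I*√813 ≈ 228.11*I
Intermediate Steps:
K(S) = 6*S
√((-11026 - K(-148)) - 41894) = √((-11026 - 6*(-148)) - 41894) = √((-11026 - 1*(-888)) - 41894) = √((-11026 + 888) - 41894) = √(-10138 - 41894) = √(-52032) = 8*I*√813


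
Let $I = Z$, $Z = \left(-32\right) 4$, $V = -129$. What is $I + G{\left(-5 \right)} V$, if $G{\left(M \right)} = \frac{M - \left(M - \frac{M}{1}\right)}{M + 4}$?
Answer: $-773$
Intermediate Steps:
$G{\left(M \right)} = \frac{M}{4 + M}$ ($G{\left(M \right)} = \frac{M - \left(M - M 1\right)}{4 + M} = \frac{M + \left(M - M\right)}{4 + M} = \frac{M + 0}{4 + M} = \frac{M}{4 + M}$)
$Z = -128$
$I = -128$
$I + G{\left(-5 \right)} V = -128 + - \frac{5}{4 - 5} \left(-129\right) = -128 + - \frac{5}{-1} \left(-129\right) = -128 + \left(-5\right) \left(-1\right) \left(-129\right) = -128 + 5 \left(-129\right) = -128 - 645 = -773$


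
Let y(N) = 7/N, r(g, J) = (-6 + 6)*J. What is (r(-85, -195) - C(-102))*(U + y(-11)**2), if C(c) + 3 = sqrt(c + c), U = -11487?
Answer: -4169634/121 + 2779756*I*sqrt(51)/121 ≈ -34460.0 + 1.6406e+5*I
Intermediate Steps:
r(g, J) = 0 (r(g, J) = 0*J = 0)
C(c) = -3 + sqrt(2)*sqrt(c) (C(c) = -3 + sqrt(c + c) = -3 + sqrt(2*c) = -3 + sqrt(2)*sqrt(c))
(r(-85, -195) - C(-102))*(U + y(-11)**2) = (0 - (-3 + sqrt(2)*sqrt(-102)))*(-11487 + (7/(-11))**2) = (0 - (-3 + sqrt(2)*(I*sqrt(102))))*(-11487 + (7*(-1/11))**2) = (0 - (-3 + 2*I*sqrt(51)))*(-11487 + (-7/11)**2) = (0 + (3 - 2*I*sqrt(51)))*(-11487 + 49/121) = (3 - 2*I*sqrt(51))*(-1389878/121) = -4169634/121 + 2779756*I*sqrt(51)/121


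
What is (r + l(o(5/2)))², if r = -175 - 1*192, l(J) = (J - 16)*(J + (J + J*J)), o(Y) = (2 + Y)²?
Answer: 9813874225/4096 ≈ 2.3960e+6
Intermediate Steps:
l(J) = (-16 + J)*(J² + 2*J) (l(J) = (-16 + J)*(J + (J + J²)) = (-16 + J)*(J² + 2*J))
r = -367 (r = -175 - 192 = -367)
(r + l(o(5/2)))² = (-367 + (2 + 5/2)²*(-32 + ((2 + 5/2)²)² - 14*(2 + 5/2)²))² = (-367 + (9/2)²*(-32 + ((9/2)²)² - 14*(9/2)²))² = (-367 + 81*(-32 + (81/4)² - 14*81/4)/4)² = (-367 + 81*(-32 + 6561/16 - 567/2)/4)² = (-367 + (81/4)*(1513/16))² = (-367 + 122553/64)² = (99065/64)² = 9813874225/4096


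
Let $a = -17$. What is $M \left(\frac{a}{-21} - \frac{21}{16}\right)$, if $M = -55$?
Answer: $\frac{9295}{336} \approx 27.664$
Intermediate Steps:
$M \left(\frac{a}{-21} - \frac{21}{16}\right) = - 55 \left(- \frac{17}{-21} - \frac{21}{16}\right) = - 55 \left(\left(-17\right) \left(- \frac{1}{21}\right) - \frac{21}{16}\right) = - 55 \left(\frac{17}{21} - \frac{21}{16}\right) = \left(-55\right) \left(- \frac{169}{336}\right) = \frac{9295}{336}$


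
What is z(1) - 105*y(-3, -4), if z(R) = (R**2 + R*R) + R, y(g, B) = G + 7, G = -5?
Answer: -207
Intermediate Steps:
y(g, B) = 2 (y(g, B) = -5 + 7 = 2)
z(R) = R + 2*R**2 (z(R) = (R**2 + R**2) + R = 2*R**2 + R = R + 2*R**2)
z(1) - 105*y(-3, -4) = 1*(1 + 2*1) - 105*2 = 1*(1 + 2) - 210 = 1*3 - 210 = 3 - 210 = -207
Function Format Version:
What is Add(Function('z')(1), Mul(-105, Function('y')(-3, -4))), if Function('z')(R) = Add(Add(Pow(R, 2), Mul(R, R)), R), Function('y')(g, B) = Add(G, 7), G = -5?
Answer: -207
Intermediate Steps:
Function('y')(g, B) = 2 (Function('y')(g, B) = Add(-5, 7) = 2)
Function('z')(R) = Add(R, Mul(2, Pow(R, 2))) (Function('z')(R) = Add(Add(Pow(R, 2), Pow(R, 2)), R) = Add(Mul(2, Pow(R, 2)), R) = Add(R, Mul(2, Pow(R, 2))))
Add(Function('z')(1), Mul(-105, Function('y')(-3, -4))) = Add(Mul(1, Add(1, Mul(2, 1))), Mul(-105, 2)) = Add(Mul(1, Add(1, 2)), -210) = Add(Mul(1, 3), -210) = Add(3, -210) = -207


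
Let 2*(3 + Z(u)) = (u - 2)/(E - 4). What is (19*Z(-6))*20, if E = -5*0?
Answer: -760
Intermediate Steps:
E = 0
Z(u) = -11/4 - u/8 (Z(u) = -3 + ((u - 2)/(0 - 4))/2 = -3 + ((-2 + u)/(-4))/2 = -3 + ((-2 + u)*(-¼))/2 = -3 + (½ - u/4)/2 = -3 + (¼ - u/8) = -11/4 - u/8)
(19*Z(-6))*20 = (19*(-11/4 - ⅛*(-6)))*20 = (19*(-11/4 + ¾))*20 = (19*(-2))*20 = -38*20 = -760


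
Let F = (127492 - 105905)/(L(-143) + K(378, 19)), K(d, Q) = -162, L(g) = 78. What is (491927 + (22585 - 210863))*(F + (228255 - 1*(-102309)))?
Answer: 8424981084061/84 ≈ 1.0030e+11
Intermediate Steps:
F = -21587/84 (F = (127492 - 105905)/(78 - 162) = 21587/(-84) = 21587*(-1/84) = -21587/84 ≈ -256.99)
(491927 + (22585 - 210863))*(F + (228255 - 1*(-102309))) = (491927 + (22585 - 210863))*(-21587/84 + (228255 - 1*(-102309))) = (491927 - 188278)*(-21587/84 + (228255 + 102309)) = 303649*(-21587/84 + 330564) = 303649*(27745789/84) = 8424981084061/84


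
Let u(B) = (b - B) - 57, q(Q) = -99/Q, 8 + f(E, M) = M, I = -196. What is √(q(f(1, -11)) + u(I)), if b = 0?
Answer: 2*√13015/19 ≈ 12.009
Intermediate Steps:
f(E, M) = -8 + M
u(B) = -57 - B (u(B) = (0 - B) - 57 = -B - 57 = -57 - B)
√(q(f(1, -11)) + u(I)) = √(-99/(-8 - 11) + (-57 - 1*(-196))) = √(-99/(-19) + (-57 + 196)) = √(-99*(-1/19) + 139) = √(99/19 + 139) = √(2740/19) = 2*√13015/19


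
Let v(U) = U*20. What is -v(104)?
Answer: -2080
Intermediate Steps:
v(U) = 20*U
-v(104) = -20*104 = -1*2080 = -2080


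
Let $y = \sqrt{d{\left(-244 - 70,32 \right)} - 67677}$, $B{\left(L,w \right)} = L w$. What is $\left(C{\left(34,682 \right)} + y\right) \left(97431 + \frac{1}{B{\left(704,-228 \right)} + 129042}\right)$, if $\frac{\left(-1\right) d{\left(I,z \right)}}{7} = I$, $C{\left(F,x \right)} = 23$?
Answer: $\frac{70521532087}{31470} + \frac{3066153569 i \sqrt{65479}}{31470} \approx 2.2409 \cdot 10^{6} + 2.4931 \cdot 10^{7} i$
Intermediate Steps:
$d{\left(I,z \right)} = - 7 I$
$y = i \sqrt{65479}$ ($y = \sqrt{- 7 \left(-244 - 70\right) - 67677} = \sqrt{\left(-7\right) \left(-314\right) - 67677} = \sqrt{2198 - 67677} = \sqrt{-65479} = i \sqrt{65479} \approx 255.89 i$)
$\left(C{\left(34,682 \right)} + y\right) \left(97431 + \frac{1}{B{\left(704,-228 \right)} + 129042}\right) = \left(23 + i \sqrt{65479}\right) \left(97431 + \frac{1}{704 \left(-228\right) + 129042}\right) = \left(23 + i \sqrt{65479}\right) \left(97431 + \frac{1}{-160512 + 129042}\right) = \left(23 + i \sqrt{65479}\right) \left(97431 + \frac{1}{-31470}\right) = \left(23 + i \sqrt{65479}\right) \left(97431 - \frac{1}{31470}\right) = \left(23 + i \sqrt{65479}\right) \frac{3066153569}{31470} = \frac{70521532087}{31470} + \frac{3066153569 i \sqrt{65479}}{31470}$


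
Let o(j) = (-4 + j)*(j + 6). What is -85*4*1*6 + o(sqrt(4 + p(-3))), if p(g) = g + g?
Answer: -2066 + 2*I*sqrt(2) ≈ -2066.0 + 2.8284*I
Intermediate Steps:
p(g) = 2*g
o(j) = (-4 + j)*(6 + j)
-85*4*1*6 + o(sqrt(4 + p(-3))) = -85*4*1*6 + (-24 + (sqrt(4 + 2*(-3)))**2 + 2*sqrt(4 + 2*(-3))) = -340*6 + (-24 + (sqrt(4 - 6))**2 + 2*sqrt(4 - 6)) = -85*24 + (-24 + (sqrt(-2))**2 + 2*sqrt(-2)) = -2040 + (-24 + (I*sqrt(2))**2 + 2*(I*sqrt(2))) = -2040 + (-24 - 2 + 2*I*sqrt(2)) = -2040 + (-26 + 2*I*sqrt(2)) = -2066 + 2*I*sqrt(2)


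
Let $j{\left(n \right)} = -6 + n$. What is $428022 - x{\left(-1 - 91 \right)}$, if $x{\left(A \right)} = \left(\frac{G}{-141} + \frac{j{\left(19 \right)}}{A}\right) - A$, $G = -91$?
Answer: $\frac{5551101421}{12972} \approx 4.2793 \cdot 10^{5}$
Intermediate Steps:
$x{\left(A \right)} = \frac{91}{141} - A + \frac{13}{A}$ ($x{\left(A \right)} = \left(- \frac{91}{-141} + \frac{-6 + 19}{A}\right) - A = \left(\left(-91\right) \left(- \frac{1}{141}\right) + \frac{13}{A}\right) - A = \left(\frac{91}{141} + \frac{13}{A}\right) - A = \frac{91}{141} - A + \frac{13}{A}$)
$428022 - x{\left(-1 - 91 \right)} = 428022 - \left(\frac{91}{141} - \left(-1 - 91\right) + \frac{13}{-1 - 91}\right) = 428022 - \left(\frac{91}{141} - -92 + \frac{13}{-92}\right) = 428022 - \left(\frac{91}{141} + 92 + 13 \left(- \frac{1}{92}\right)\right) = 428022 - \left(\frac{91}{141} + 92 - \frac{13}{92}\right) = 428022 - \frac{1199963}{12972} = \frac{5551101421}{12972}$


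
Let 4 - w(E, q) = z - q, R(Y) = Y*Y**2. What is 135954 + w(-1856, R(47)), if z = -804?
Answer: 240585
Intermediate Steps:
R(Y) = Y**3
w(E, q) = 808 + q (w(E, q) = 4 - (-804 - q) = 4 + (804 + q) = 808 + q)
135954 + w(-1856, R(47)) = 135954 + (808 + 47**3) = 135954 + (808 + 103823) = 135954 + 104631 = 240585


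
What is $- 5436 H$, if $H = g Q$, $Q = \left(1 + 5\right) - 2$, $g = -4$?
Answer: $86976$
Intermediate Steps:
$Q = 4$ ($Q = 6 - 2 = 4$)
$H = -16$ ($H = \left(-4\right) 4 = -16$)
$- 5436 H = \left(-5436\right) \left(-16\right) = 86976$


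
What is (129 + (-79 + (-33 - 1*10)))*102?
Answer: 714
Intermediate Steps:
(129 + (-79 + (-33 - 1*10)))*102 = (129 + (-79 + (-33 - 10)))*102 = (129 + (-79 - 43))*102 = (129 - 122)*102 = 7*102 = 714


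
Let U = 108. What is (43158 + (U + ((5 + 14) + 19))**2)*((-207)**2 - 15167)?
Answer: 1784769268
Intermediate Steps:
(43158 + (U + ((5 + 14) + 19))**2)*((-207)**2 - 15167) = (43158 + (108 + ((5 + 14) + 19))**2)*((-207)**2 - 15167) = (43158 + (108 + (19 + 19))**2)*(42849 - 15167) = (43158 + (108 + 38)**2)*27682 = (43158 + 146**2)*27682 = (43158 + 21316)*27682 = 64474*27682 = 1784769268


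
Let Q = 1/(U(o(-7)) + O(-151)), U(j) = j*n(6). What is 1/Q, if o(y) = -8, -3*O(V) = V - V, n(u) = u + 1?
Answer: -56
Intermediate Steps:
n(u) = 1 + u
O(V) = 0 (O(V) = -(V - V)/3 = -⅓*0 = 0)
U(j) = 7*j (U(j) = j*(1 + 6) = j*7 = 7*j)
Q = -1/56 (Q = 1/(7*(-8) + 0) = 1/(-56 + 0) = 1/(-56) = -1/56 ≈ -0.017857)
1/Q = 1/(-1/56) = -56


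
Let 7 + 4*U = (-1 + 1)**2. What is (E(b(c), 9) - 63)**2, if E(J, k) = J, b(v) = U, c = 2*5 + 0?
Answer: 67081/16 ≈ 4192.6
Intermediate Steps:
c = 10 (c = 10 + 0 = 10)
U = -7/4 (U = -7/4 + (-1 + 1)**2/4 = -7/4 + (1/4)*0**2 = -7/4 + (1/4)*0 = -7/4 + 0 = -7/4 ≈ -1.7500)
b(v) = -7/4
(E(b(c), 9) - 63)**2 = (-7/4 - 63)**2 = (-259/4)**2 = 67081/16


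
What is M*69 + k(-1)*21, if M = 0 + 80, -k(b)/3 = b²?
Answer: 5457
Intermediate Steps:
k(b) = -3*b²
M = 80
M*69 + k(-1)*21 = 80*69 - 3*(-1)²*21 = 5520 - 3*1*21 = 5520 - 3*21 = 5520 - 63 = 5457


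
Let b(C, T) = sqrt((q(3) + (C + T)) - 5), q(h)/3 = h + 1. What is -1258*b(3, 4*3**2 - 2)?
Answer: -2516*sqrt(11) ≈ -8344.6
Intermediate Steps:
q(h) = 3 + 3*h (q(h) = 3*(h + 1) = 3*(1 + h) = 3 + 3*h)
b(C, T) = sqrt(7 + C + T) (b(C, T) = sqrt(((3 + 3*3) + (C + T)) - 5) = sqrt(((3 + 9) + (C + T)) - 5) = sqrt((12 + (C + T)) - 5) = sqrt((12 + C + T) - 5) = sqrt(7 + C + T))
-1258*b(3, 4*3**2 - 2) = -1258*sqrt(7 + 3 + (4*3**2 - 2)) = -1258*sqrt(7 + 3 + (4*9 - 2)) = -1258*sqrt(7 + 3 + (36 - 2)) = -1258*sqrt(7 + 3 + 34) = -2516*sqrt(11)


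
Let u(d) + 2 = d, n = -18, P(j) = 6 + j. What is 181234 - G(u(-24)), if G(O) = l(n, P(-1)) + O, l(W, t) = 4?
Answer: 181256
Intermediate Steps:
u(d) = -2 + d
G(O) = 4 + O
181234 - G(u(-24)) = 181234 - (4 + (-2 - 24)) = 181234 - (4 - 26) = 181234 - 1*(-22) = 181234 + 22 = 181256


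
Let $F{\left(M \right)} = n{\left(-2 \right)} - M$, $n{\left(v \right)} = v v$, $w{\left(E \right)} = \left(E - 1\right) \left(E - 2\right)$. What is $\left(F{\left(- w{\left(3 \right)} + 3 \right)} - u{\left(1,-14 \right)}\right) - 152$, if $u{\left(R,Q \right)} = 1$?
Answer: $-150$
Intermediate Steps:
$w{\left(E \right)} = \left(-1 + E\right) \left(-2 + E\right)$
$n{\left(v \right)} = v^{2}$
$F{\left(M \right)} = 4 - M$ ($F{\left(M \right)} = \left(-2\right)^{2} - M = 4 - M$)
$\left(F{\left(- w{\left(3 \right)} + 3 \right)} - u{\left(1,-14 \right)}\right) - 152 = \left(\left(4 - \left(- (2 + 3^{2} - 9) + 3\right)\right) - 1\right) - 152 = \left(\left(4 - \left(- (2 + 9 - 9) + 3\right)\right) - 1\right) - 152 = \left(\left(4 - \left(\left(-1\right) 2 + 3\right)\right) - 1\right) - 152 = \left(\left(4 - \left(-2 + 3\right)\right) - 1\right) - 152 = \left(\left(4 - 1\right) - 1\right) - 152 = \left(3 - 1\right) - 152 = 2 - 152 = -150$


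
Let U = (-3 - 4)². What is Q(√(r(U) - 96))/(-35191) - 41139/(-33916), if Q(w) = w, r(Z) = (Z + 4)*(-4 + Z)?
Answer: 41139/33916 - √2289/35191 ≈ 1.2116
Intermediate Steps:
U = 49 (U = (-7)² = 49)
r(Z) = (-4 + Z)*(4 + Z) (r(Z) = (4 + Z)*(-4 + Z) = (-4 + Z)*(4 + Z))
Q(√(r(U) - 96))/(-35191) - 41139/(-33916) = √((-16 + 49²) - 96)/(-35191) - 41139/(-33916) = √((-16 + 2401) - 96)*(-1/35191) - 41139*(-1/33916) = √(2385 - 96)*(-1/35191) + 41139/33916 = √2289*(-1/35191) + 41139/33916 = -√2289/35191 + 41139/33916 = 41139/33916 - √2289/35191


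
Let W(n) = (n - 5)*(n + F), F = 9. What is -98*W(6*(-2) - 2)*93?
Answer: -865830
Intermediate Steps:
W(n) = (-5 + n)*(9 + n) (W(n) = (n - 5)*(n + 9) = (-5 + n)*(9 + n))
-98*W(6*(-2) - 2)*93 = -98*(-45 + (6*(-2) - 2)² + 4*(6*(-2) - 2))*93 = -98*(-45 + (-12 - 2)² + 4*(-12 - 2))*93 = -98*(-45 + (-14)² + 4*(-14))*93 = -98*(-45 + 196 - 56)*93 = -98*95*93 = -9310*93 = -865830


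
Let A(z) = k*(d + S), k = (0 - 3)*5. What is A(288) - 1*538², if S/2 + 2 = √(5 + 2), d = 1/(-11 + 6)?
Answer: -289381 - 30*√7 ≈ -2.8946e+5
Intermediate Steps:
k = -15 (k = -3*5 = -15)
d = -⅕ (d = 1/(-5) = -⅕ ≈ -0.20000)
S = -4 + 2*√7 (S = -4 + 2*√(5 + 2) = -4 + 2*√7 ≈ 1.2915)
A(z) = 63 - 30*√7 (A(z) = -15*(-⅕ + (-4 + 2*√7)) = -15*(-21/5 + 2*√7) = 63 - 30*√7)
A(288) - 1*538² = (63 - 30*√7) - 1*538² = (63 - 30*√7) - 1*289444 = (63 - 30*√7) - 289444 = -289381 - 30*√7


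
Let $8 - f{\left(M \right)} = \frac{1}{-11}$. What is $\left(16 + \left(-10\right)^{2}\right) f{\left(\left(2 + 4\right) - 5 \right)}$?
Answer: $\frac{10324}{11} \approx 938.54$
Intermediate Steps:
$f{\left(M \right)} = \frac{89}{11}$ ($f{\left(M \right)} = 8 - \frac{1}{-11} = 8 - - \frac{1}{11} = 8 + \frac{1}{11} = \frac{89}{11}$)
$\left(16 + \left(-10\right)^{2}\right) f{\left(\left(2 + 4\right) - 5 \right)} = \left(16 + \left(-10\right)^{2}\right) \frac{89}{11} = \left(16 + 100\right) \frac{89}{11} = 116 \cdot \frac{89}{11} = \frac{10324}{11}$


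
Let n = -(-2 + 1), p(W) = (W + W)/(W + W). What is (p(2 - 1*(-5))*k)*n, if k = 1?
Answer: 1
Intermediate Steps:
p(W) = 1 (p(W) = (2*W)/((2*W)) = (2*W)*(1/(2*W)) = 1)
n = 1 (n = -1*(-1) = 1)
(p(2 - 1*(-5))*k)*n = (1*1)*1 = 1*1 = 1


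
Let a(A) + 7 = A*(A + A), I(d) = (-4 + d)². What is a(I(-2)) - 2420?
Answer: 165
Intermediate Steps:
a(A) = -7 + 2*A² (a(A) = -7 + A*(A + A) = -7 + A*(2*A) = -7 + 2*A²)
a(I(-2)) - 2420 = (-7 + 2*((-4 - 2)²)²) - 2420 = (-7 + 2*((-6)²)²) - 2420 = (-7 + 2*36²) - 2420 = (-7 + 2*1296) - 2420 = (-7 + 2592) - 2420 = 2585 - 2420 = 165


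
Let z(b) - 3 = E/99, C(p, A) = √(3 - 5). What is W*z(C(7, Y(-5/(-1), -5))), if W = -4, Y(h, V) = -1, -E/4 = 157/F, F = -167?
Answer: -200908/16533 ≈ -12.152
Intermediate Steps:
E = 628/167 (E = -628/(-167) = -628*(-1)/167 = -4*(-157/167) = 628/167 ≈ 3.7605)
C(p, A) = I*√2 (C(p, A) = √(-2) = I*√2)
z(b) = 50227/16533 (z(b) = 3 + (628/167)/99 = 3 + (628/167)*(1/99) = 3 + 628/16533 = 50227/16533)
W*z(C(7, Y(-5/(-1), -5))) = -4*50227/16533 = -200908/16533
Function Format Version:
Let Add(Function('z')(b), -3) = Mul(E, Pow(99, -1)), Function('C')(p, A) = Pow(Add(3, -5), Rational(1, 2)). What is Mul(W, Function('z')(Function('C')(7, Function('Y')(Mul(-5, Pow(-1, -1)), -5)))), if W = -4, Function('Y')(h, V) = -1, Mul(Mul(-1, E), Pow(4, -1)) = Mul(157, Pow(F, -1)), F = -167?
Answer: Rational(-200908, 16533) ≈ -12.152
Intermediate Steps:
E = Rational(628, 167) (E = Mul(-4, Mul(157, Pow(-167, -1))) = Mul(-4, Mul(157, Rational(-1, 167))) = Mul(-4, Rational(-157, 167)) = Rational(628, 167) ≈ 3.7605)
Function('C')(p, A) = Mul(I, Pow(2, Rational(1, 2))) (Function('C')(p, A) = Pow(-2, Rational(1, 2)) = Mul(I, Pow(2, Rational(1, 2))))
Function('z')(b) = Rational(50227, 16533) (Function('z')(b) = Add(3, Mul(Rational(628, 167), Pow(99, -1))) = Add(3, Mul(Rational(628, 167), Rational(1, 99))) = Add(3, Rational(628, 16533)) = Rational(50227, 16533))
Mul(W, Function('z')(Function('C')(7, Function('Y')(Mul(-5, Pow(-1, -1)), -5)))) = Mul(-4, Rational(50227, 16533)) = Rational(-200908, 16533)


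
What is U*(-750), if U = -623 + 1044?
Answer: -315750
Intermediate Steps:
U = 421
U*(-750) = 421*(-750) = -315750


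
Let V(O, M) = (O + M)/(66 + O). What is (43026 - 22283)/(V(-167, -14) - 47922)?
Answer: -2095043/4839941 ≈ -0.43287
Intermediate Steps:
V(O, M) = (M + O)/(66 + O)
(43026 - 22283)/(V(-167, -14) - 47922) = (43026 - 22283)/((-14 - 167)/(66 - 167) - 47922) = 20743/(-181/(-101) - 47922) = 20743/(-1/101*(-181) - 47922) = 20743/(181/101 - 47922) = 20743/(-4839941/101) = 20743*(-101/4839941) = -2095043/4839941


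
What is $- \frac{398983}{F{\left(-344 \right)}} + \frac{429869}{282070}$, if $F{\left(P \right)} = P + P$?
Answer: $\frac{56418442341}{97032080} \approx 581.44$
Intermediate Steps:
$F{\left(P \right)} = 2 P$
$- \frac{398983}{F{\left(-344 \right)}} + \frac{429869}{282070} = - \frac{398983}{2 \left(-344\right)} + \frac{429869}{282070} = - \frac{398983}{-688} + 429869 \cdot \frac{1}{282070} = \left(-398983\right) \left(- \frac{1}{688}\right) + \frac{429869}{282070} = \frac{398983}{688} + \frac{429869}{282070} = \frac{56418442341}{97032080}$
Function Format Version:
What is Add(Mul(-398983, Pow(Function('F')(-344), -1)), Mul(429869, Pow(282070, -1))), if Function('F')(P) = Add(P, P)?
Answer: Rational(56418442341, 97032080) ≈ 581.44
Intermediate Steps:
Function('F')(P) = Mul(2, P)
Add(Mul(-398983, Pow(Function('F')(-344), -1)), Mul(429869, Pow(282070, -1))) = Add(Mul(-398983, Pow(Mul(2, -344), -1)), Mul(429869, Pow(282070, -1))) = Add(Mul(-398983, Pow(-688, -1)), Mul(429869, Rational(1, 282070))) = Add(Mul(-398983, Rational(-1, 688)), Rational(429869, 282070)) = Add(Rational(398983, 688), Rational(429869, 282070)) = Rational(56418442341, 97032080)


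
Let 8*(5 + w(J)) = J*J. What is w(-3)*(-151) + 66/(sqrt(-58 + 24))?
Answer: 4681/8 - 33*I*sqrt(34)/17 ≈ 585.13 - 11.319*I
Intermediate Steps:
w(J) = -5 + J**2/8 (w(J) = -5 + (J*J)/8 = -5 + J**2/8)
w(-3)*(-151) + 66/(sqrt(-58 + 24)) = (-5 + (1/8)*(-3)**2)*(-151) + 66/(sqrt(-58 + 24)) = (-5 + (1/8)*9)*(-151) + 66/(sqrt(-34)) = (-5 + 9/8)*(-151) + 66/((I*sqrt(34))) = -31/8*(-151) + 66*(-I*sqrt(34)/34) = 4681/8 - 33*I*sqrt(34)/17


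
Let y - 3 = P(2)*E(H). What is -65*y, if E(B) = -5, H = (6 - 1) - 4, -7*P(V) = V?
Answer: -2015/7 ≈ -287.86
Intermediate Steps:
P(V) = -V/7
H = 1 (H = 5 - 4 = 1)
y = 31/7 (y = 3 - ⅐*2*(-5) = 3 - 2/7*(-5) = 3 + 10/7 = 31/7 ≈ 4.4286)
-65*y = -65*31/7 = -2015/7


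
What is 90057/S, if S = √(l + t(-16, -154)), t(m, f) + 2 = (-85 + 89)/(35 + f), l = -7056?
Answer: -90057*I*√99948814/839906 ≈ -1072.0*I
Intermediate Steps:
t(m, f) = -2 + 4/(35 + f) (t(m, f) = -2 + (-85 + 89)/(35 + f) = -2 + 4/(35 + f))
S = I*√99948814/119 (S = √(-7056 + 2*(-33 - 1*(-154))/(35 - 154)) = √(-7056 + 2*(-33 + 154)/(-119)) = √(-7056 + 2*(-1/119)*121) = √(-7056 - 242/119) = √(-839906/119) = I*√99948814/119 ≈ 84.012*I)
90057/S = 90057/((I*√99948814/119)) = 90057*(-I*√99948814/839906) = -90057*I*√99948814/839906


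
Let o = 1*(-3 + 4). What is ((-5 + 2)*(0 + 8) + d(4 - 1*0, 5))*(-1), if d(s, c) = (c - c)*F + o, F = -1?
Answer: 23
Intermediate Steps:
o = 1 (o = 1*1 = 1)
d(s, c) = 1 (d(s, c) = (c - c)*(-1) + 1 = 0*(-1) + 1 = 0 + 1 = 1)
((-5 + 2)*(0 + 8) + d(4 - 1*0, 5))*(-1) = ((-5 + 2)*(0 + 8) + 1)*(-1) = (-3*8 + 1)*(-1) = (-24 + 1)*(-1) = -23*(-1) = 23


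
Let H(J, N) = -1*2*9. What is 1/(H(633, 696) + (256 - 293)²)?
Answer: 1/1351 ≈ 0.00074019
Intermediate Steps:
H(J, N) = -18 (H(J, N) = -2*9 = -18)
1/(H(633, 696) + (256 - 293)²) = 1/(-18 + (256 - 293)²) = 1/(-18 + (-37)²) = 1/(-18 + 1369) = 1/1351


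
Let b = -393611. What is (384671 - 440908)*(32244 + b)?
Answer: 20322195979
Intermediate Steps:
(384671 - 440908)*(32244 + b) = (384671 - 440908)*(32244 - 393611) = -56237*(-361367) = 20322195979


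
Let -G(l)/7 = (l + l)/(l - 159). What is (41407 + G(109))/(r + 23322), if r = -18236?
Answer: 517969/63575 ≈ 8.1474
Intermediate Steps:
G(l) = -14*l/(-159 + l) (G(l) = -7*(l + l)/(l - 159) = -7*2*l/(-159 + l) = -14*l/(-159 + l))
(41407 + G(109))/(r + 23322) = (41407 - 14*109/(-159 + 109))/(-18236 + 23322) = (41407 - 14*109/(-50))/5086 = (41407 - 14*109*(-1/50))*(1/5086) = (41407 + 763/25)*(1/5086) = (1035938/25)*(1/5086) = 517969/63575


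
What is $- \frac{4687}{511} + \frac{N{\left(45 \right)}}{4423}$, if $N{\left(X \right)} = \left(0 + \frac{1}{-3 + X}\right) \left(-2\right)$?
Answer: $- \frac{62191876}{6780459} \approx -9.1722$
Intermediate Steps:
$N{\left(X \right)} = - \frac{2}{-3 + X}$ ($N{\left(X \right)} = \frac{1}{-3 + X} \left(-2\right) = - \frac{2}{-3 + X}$)
$- \frac{4687}{511} + \frac{N{\left(45 \right)}}{4423} = - \frac{4687}{511} + \frac{\left(-2\right) \frac{1}{-3 + 45}}{4423} = \left(-4687\right) \frac{1}{511} + - \frac{2}{42} \cdot \frac{1}{4423} = - \frac{4687}{511} + \left(-2\right) \frac{1}{42} \cdot \frac{1}{4423} = - \frac{4687}{511} - \frac{1}{92883} = - \frac{62191876}{6780459}$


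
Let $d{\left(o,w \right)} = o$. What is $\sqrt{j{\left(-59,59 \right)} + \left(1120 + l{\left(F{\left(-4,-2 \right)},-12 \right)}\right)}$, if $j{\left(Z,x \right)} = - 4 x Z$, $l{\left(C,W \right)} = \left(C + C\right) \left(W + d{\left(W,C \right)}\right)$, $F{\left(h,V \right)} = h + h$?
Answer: $2 \sqrt{3857} \approx 124.21$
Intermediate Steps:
$F{\left(h,V \right)} = 2 h$
$l{\left(C,W \right)} = 4 C W$ ($l{\left(C,W \right)} = \left(C + C\right) \left(W + W\right) = 2 C 2 W = 4 C W$)
$j{\left(Z,x \right)} = - 4 Z x$
$\sqrt{j{\left(-59,59 \right)} + \left(1120 + l{\left(F{\left(-4,-2 \right)},-12 \right)}\right)} = \sqrt{\left(-4\right) \left(-59\right) 59 + \left(1120 + 4 \cdot 2 \left(-4\right) \left(-12\right)\right)} = \sqrt{13924 + \left(1120 + 4 \left(-8\right) \left(-12\right)\right)} = \sqrt{13924 + \left(1120 + 384\right)} = \sqrt{13924 + 1504} = \sqrt{15428} = 2 \sqrt{3857}$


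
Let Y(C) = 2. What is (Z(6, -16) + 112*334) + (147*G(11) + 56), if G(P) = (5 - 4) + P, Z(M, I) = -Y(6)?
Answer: 39226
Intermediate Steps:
Z(M, I) = -2 (Z(M, I) = -1*2 = -2)
G(P) = 1 + P
(Z(6, -16) + 112*334) + (147*G(11) + 56) = (-2 + 112*334) + (147*(1 + 11) + 56) = (-2 + 37408) + (147*12 + 56) = 37406 + (1764 + 56) = 37406 + 1820 = 39226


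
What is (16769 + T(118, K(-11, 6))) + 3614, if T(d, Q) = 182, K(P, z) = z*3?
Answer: 20565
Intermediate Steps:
K(P, z) = 3*z
(16769 + T(118, K(-11, 6))) + 3614 = (16769 + 182) + 3614 = 16951 + 3614 = 20565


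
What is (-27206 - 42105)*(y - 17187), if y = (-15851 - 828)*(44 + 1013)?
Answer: 1223123592790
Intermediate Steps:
y = -17629703 (y = -16679*1057 = -17629703)
(-27206 - 42105)*(y - 17187) = (-27206 - 42105)*(-17629703 - 17187) = -69311*(-17646890) = 1223123592790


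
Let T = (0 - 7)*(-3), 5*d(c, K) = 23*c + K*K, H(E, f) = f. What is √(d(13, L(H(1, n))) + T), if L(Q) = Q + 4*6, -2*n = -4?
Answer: 6*√6 ≈ 14.697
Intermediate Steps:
n = 2 (n = -½*(-4) = 2)
L(Q) = 24 + Q (L(Q) = Q + 24 = 24 + Q)
d(c, K) = K²/5 + 23*c/5 (d(c, K) = (23*c + K*K)/5 = (23*c + K²)/5 = (K² + 23*c)/5 = K²/5 + 23*c/5)
T = 21 (T = -7*(-3) = 21)
√(d(13, L(H(1, n))) + T) = √(((24 + 2)²/5 + (23/5)*13) + 21) = √(((⅕)*26² + 299/5) + 21) = √(((⅕)*676 + 299/5) + 21) = √((676/5 + 299/5) + 21) = √(195 + 21) = √216 = 6*√6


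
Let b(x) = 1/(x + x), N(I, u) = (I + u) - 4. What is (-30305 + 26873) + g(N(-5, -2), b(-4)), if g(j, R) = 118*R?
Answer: -13787/4 ≈ -3446.8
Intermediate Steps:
N(I, u) = -4 + I + u
b(x) = 1/(2*x)
(-30305 + 26873) + g(N(-5, -2), b(-4)) = (-30305 + 26873) + 118*((1/2)/(-4)) = -3432 + 118*((1/2)*(-1/4)) = -3432 + 118*(-1/8) = -3432 - 59/4 = -13787/4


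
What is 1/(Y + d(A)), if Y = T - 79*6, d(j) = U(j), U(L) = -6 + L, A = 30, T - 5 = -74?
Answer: -1/519 ≈ -0.0019268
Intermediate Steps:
T = -69 (T = 5 - 74 = -69)
d(j) = -6 + j
Y = -543 (Y = -69 - 79*6 = -69 - 474 = -543)
1/(Y + d(A)) = 1/(-543 + (-6 + 30)) = 1/(-543 + 24) = 1/(-519) = -1/519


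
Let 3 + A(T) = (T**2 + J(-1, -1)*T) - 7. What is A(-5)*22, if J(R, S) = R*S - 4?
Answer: 660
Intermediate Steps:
J(R, S) = -4 + R*S
A(T) = -10 + T**2 - 3*T (A(T) = -3 + ((T**2 + (-4 - 1*(-1))*T) - 7) = -3 + ((T**2 + (-4 + 1)*T) - 7) = -3 + ((T**2 - 3*T) - 7) = -3 + (-7 + T**2 - 3*T) = -10 + T**2 - 3*T)
A(-5)*22 = (-10 + (-5)**2 - 3*(-5))*22 = (-10 + 25 + 15)*22 = 30*22 = 660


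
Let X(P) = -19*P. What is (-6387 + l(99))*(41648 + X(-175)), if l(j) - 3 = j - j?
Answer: -287107632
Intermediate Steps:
l(j) = 3 (l(j) = 3 + (j - j) = 3 + 0 = 3)
(-6387 + l(99))*(41648 + X(-175)) = (-6387 + 3)*(41648 - 19*(-175)) = -6384*(41648 + 3325) = -6384*44973 = -287107632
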